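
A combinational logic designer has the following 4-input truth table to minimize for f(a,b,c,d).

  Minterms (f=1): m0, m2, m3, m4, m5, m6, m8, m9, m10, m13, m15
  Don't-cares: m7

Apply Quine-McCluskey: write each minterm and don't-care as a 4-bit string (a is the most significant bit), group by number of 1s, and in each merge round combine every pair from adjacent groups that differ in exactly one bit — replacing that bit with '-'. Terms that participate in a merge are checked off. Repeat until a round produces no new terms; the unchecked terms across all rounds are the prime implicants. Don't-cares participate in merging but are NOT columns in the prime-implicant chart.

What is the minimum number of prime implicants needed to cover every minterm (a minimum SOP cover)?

size-2^0 implicants → 0000(✓)  0010(✓)  0011(✓)  0100(✓)  0101(✓)  0110(✓)  0111(✓)  1000(✓)  1001(✓)  1010(✓)  1101(✓)  1111(✓)
size-2^1 implicants → -000(✓)  -010(✓)  -101(✓)  -111(✓)  0-00(✓)  0-10(✓)  0-11(✓)  00-0(✓)  001-(✓)  01-0(✓)  01-1(✓)  010-(✓)  011-(✓)  1-01  10-0(✓)  100-  11-1(✓)
size-2^2 implicants → -0-0  -1-1  0--0  0-1-  01--
Unchecked terms (primes): -0-0, -1-1, 0--0, 0-1-, 01--, 1-01, 100-
Minterm coverage:
  m0 ⊆ -0-0,0--0
  m2 ⊆ -0-0,0--0,0-1-
  m3 ⊆ 0-1- [E]
  m4 ⊆ 0--0,01--
  m5 ⊆ -1-1,01--
  m6 ⊆ 0--0,0-1-,01--
  m8 ⊆ -0-0,100-
  m9 ⊆ 1-01,100-
  m10 ⊆ -0-0 [E]
  m13 ⊆ -1-1,1-01
  m15 ⊆ -1-1 [E]
E = {-0-0, -1-1, 0-1-}
Petrick residual → 0--0, 1-01
Cover = b'd' + bd + a'd' + a'c + ac'd  |cover|=5

5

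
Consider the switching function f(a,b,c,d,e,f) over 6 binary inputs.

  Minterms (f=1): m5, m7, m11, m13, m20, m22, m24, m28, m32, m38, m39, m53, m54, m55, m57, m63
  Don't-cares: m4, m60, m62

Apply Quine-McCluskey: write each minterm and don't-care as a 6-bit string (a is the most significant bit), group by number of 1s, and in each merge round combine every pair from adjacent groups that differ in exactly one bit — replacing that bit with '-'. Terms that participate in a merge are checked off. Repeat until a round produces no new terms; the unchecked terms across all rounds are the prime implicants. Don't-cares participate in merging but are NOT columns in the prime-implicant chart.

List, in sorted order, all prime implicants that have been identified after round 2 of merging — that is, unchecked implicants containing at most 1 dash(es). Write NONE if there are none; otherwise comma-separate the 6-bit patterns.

-00111, -10110, -11100, 0-0100, 00-101, 0001-1, 00010-, 001011, 01-100, 0101-0, 011-00, 100000, 1101-1, 111001, 1111-0

size-2^0 implicants → 000100(✓)  000101(✓)  000111(✓)  001011  001101(✓)  010100(✓)  010110(✓)  011000(✓)  011100(✓)  100000  100110(✓)  100111(✓)  110101(✓)  110110(✓)  110111(✓)  111001  111100(✓)  111110(✓)  111111(✓)
size-2^1 implicants → -00111  -10110  -11100  0-0100  00-101  0001-1  00010-  01-100  0101-0  011-00  1-0110(✓)  1-0111(✓)  10011-(✓)  11-110(✓)  11-111(✓)  1101-1  11011-(✓)  1111-0  11111-(✓)
size-2^2 implicants → 1-011-  11-11-
Unchecked terms (primes): -00111, -10110, -11100, 0-0100, 00-101, 0001-1, 00010-, 001011, 01-100, 0101-0, 011-00, 1-011-, 100000, 11-11-, 1101-1, 111001, 1111-0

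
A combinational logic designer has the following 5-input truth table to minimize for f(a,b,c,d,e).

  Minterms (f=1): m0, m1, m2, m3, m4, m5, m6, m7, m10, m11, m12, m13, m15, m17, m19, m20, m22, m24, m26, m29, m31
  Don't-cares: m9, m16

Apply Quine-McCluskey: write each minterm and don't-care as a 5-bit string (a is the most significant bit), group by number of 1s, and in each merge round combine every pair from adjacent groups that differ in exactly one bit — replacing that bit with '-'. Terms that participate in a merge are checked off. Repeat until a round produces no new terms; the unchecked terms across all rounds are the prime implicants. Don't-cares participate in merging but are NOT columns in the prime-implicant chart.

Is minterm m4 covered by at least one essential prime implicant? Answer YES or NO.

YES

Round 0: 00000✓ 00001✓ 00010✓ 00011✓ 00100✓ 00101✓ 00110✓ 00111✓ 01001✓ 01010✓ 01011✓ 01100✓ 01101✓ 01111✓ 10000✓ 10001✓ 10011✓ 10100✓ 10110✓ 11000✓ 11010✓ 11101✓ 11111✓
Round 1: -0000✓ -0001✓ -0011✓ -0100✓ -0110✓ -1010 -1101✓ -1111✓ 0-001✓ 0-010✓ 0-011✓ 0-100✓ 0-101✓ 0-111✓ 00-00✓ 00-01✓ 00-10✓ 00-11✓ 000-0✓ 000-1✓ 0000-✓ 0001-✓ 001-0✓ 001-1✓ 0010-✓ 0011-✓ 01-01✓ 01-11✓ 010-1✓ 0101-✓ 011-1✓ 0110-✓ 1-000 10-00✓ 100-1✓ 1000-✓ 101-0✓ 110-0 111-1✓
Round 2: -0-00 -00-1 -000- -01-0 -11-1 0--01✓ 0--11✓ 0-0-1✓ 0-01- 0-1-1✓ 0-10- 00--0✓ 00--1✓ 00-0-✓ 00-1-✓ 000--✓ 001--✓ 01--1✓
Round 3: 0---1 00---
PIs = {-0-00, -00-1, -000-, -01-0, -1010, -11-1, 0---1, 0-01-, 0-10-, 00---, 1-000, 110-0}
Coverage chart:
  m0: -0-00,-000-,00---
  m1: -00-1,-000-,0---1,00---
  m2: 0-01-,00---
  m3: -00-1,0---1,0-01-,00---
  m4: -0-00,-01-0,0-10-,00---
  m5: 0---1,0-10-,00---
  m6: -01-0,00---
  m7: 0---1,00---
  m10: -1010,0-01-
  m11: 0---1,0-01-
  m12: 0-10- ←essential
  m13: -11-1,0---1,0-10-
  m15: -11-1,0---1
  m17: -00-1,-000-
  m19: -00-1 ←essential
  m20: -0-00,-01-0
  m22: -01-0 ←essential
  m24: 1-000,110-0
  m26: -1010,110-0
  m29: -11-1 ←essential
  m31: -11-1 ←essential
Essential: -00-1, -01-0, -11-1, 0-10-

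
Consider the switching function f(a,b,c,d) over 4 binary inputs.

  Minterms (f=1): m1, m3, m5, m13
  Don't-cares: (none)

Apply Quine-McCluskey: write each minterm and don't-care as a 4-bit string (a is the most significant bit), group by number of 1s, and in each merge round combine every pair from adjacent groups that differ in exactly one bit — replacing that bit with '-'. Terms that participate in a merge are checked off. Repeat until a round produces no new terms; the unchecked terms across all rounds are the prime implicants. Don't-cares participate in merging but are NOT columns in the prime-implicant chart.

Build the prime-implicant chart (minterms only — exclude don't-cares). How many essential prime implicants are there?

2

[col 0] 0001*, 0011*, 0101*, 1101*
[col 1] -101, 0-01, 00-1
Prime implicants: -101, 0-01, 00-1
PI chart (minterm → PIs covering it):
  1 | 0-01,00-1
  3 | 00-1  (sole → essential)
  5 | -101,0-01
  13 | -101  (sole → essential)
Essential prime implicants: -101, 00-1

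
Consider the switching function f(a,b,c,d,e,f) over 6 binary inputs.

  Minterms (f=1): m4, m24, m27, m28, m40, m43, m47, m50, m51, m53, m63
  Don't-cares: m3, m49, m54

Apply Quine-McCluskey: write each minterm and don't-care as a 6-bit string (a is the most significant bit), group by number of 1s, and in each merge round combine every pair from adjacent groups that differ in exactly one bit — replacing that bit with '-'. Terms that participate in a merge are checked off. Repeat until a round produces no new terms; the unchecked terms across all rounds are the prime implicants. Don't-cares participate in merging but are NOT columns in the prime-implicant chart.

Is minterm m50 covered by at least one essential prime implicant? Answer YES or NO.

[col 0] 000011, 000100, 011000*, 011011, 011100*, 101000, 101011*, 101111*, 110001*, 110010*, 110011*, 110101*, 110110*, 111111*
[col 1] 011-00, 1-1111, 101-11, 110-01, 110-10, 1100-1, 11001-
Prime implicants: 000011, 000100, 011-00, 011011, 1-1111, 101-11, 101000, 110-01, 110-10, 1100-1, 11001-
PI chart (minterm → PIs covering it):
  4 | 000100  (sole → essential)
  24 | 011-00  (sole → essential)
  27 | 011011  (sole → essential)
  28 | 011-00  (sole → essential)
  40 | 101000  (sole → essential)
  43 | 101-11  (sole → essential)
  47 | 1-1111,101-11
  50 | 110-10,11001-
  51 | 1100-1,11001-
  53 | 110-01  (sole → essential)
  63 | 1-1111  (sole → essential)
Essential prime implicants: 000100, 011-00, 011011, 1-1111, 101-11, 101000, 110-01

NO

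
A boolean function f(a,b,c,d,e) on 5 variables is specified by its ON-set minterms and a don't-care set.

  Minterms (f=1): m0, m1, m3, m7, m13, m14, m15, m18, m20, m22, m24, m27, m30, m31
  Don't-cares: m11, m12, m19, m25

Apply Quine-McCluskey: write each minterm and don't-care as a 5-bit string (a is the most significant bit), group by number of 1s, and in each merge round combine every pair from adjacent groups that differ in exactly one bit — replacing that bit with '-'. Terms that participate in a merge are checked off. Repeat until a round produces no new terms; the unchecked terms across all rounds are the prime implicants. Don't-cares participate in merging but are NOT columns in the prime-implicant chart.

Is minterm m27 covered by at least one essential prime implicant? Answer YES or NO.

NO

[col 0] 00000*, 00001*, 00011*, 00111*, 01011*, 01100*, 01101*, 01110*, 01111*, 10010*, 10011*, 10100*, 10110*, 11000*, 11001*, 11011*, 11110*, 11111*
[col 1] -0011*, -1011*, -1110*, -1111*, 0-011*, 0-111*, 00-11*, 000-1, 0000-, 01-11*, 011-0*, 011-1*, 0110-*, 0111-*, 1-011*, 1-110, 10-10, 1001-, 101-0, 11-11*, 110-1, 1100-, 1111-*
[col 2] --011, -1-11, -111-, 0--11, 011--
Prime implicants: --011, -1-11, -111-, 0--11, 000-1, 0000-, 011--, 1-110, 10-10, 1001-, 101-0, 110-1, 1100-
PI chart (minterm → PIs covering it):
  0 | 0000-  (sole → essential)
  1 | 000-1,0000-
  3 | --011,0--11,000-1
  7 | 0--11  (sole → essential)
  13 | 011--  (sole → essential)
  14 | -111-,011--
  15 | -1-11,-111-,0--11,011--
  18 | 10-10,1001-
  20 | 101-0  (sole → essential)
  22 | 1-110,10-10,101-0
  24 | 1100-  (sole → essential)
  27 | --011,-1-11,110-1
  30 | -111-,1-110
  31 | -1-11,-111-
Essential prime implicants: 0--11, 0000-, 011--, 101-0, 1100-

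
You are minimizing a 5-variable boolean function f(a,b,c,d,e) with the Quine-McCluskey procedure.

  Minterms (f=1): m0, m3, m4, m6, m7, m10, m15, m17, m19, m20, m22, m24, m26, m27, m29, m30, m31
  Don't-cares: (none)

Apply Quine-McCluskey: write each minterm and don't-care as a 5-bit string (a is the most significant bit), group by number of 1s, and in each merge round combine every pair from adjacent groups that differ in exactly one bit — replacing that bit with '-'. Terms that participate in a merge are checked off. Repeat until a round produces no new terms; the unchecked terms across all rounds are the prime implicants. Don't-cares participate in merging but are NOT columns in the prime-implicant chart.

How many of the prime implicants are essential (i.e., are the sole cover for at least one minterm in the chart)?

6

Round 0: 00000✓ 00011✓ 00100✓ 00110✓ 00111✓ 01010✓ 01111✓ 10001✓ 10011✓ 10100✓ 10110✓ 11000✓ 11010✓ 11011✓ 11101✓ 11110✓ 11111✓
Round 1: -0011 -0100✓ -0110✓ -1010 -1111 0-111 00-00 00-11 001-0✓ 0011- 1-011 1-110 100-1 101-0✓ 11-10✓ 11-11✓ 110-0 1101-✓ 111-1 1111-✓
Round 2: -01-0 11-1-
PIs = {-0011, -01-0, -1010, -1111, 0-111, 00-00, 00-11, 0011-, 1-011, 1-110, 100-1, 11-1-, 110-0, 111-1}
Coverage chart:
  m0: 00-00 ←essential
  m3: -0011,00-11
  m4: -01-0,00-00
  m6: -01-0,0011-
  m7: 0-111,00-11,0011-
  m10: -1010 ←essential
  m15: -1111,0-111
  m17: 100-1 ←essential
  m19: -0011,1-011,100-1
  m20: -01-0 ←essential
  m22: -01-0,1-110
  m24: 110-0 ←essential
  m26: -1010,11-1-,110-0
  m27: 1-011,11-1-
  m29: 111-1 ←essential
  m30: 1-110,11-1-
  m31: -1111,11-1-,111-1
Essential: -01-0, -1010, 00-00, 100-1, 110-0, 111-1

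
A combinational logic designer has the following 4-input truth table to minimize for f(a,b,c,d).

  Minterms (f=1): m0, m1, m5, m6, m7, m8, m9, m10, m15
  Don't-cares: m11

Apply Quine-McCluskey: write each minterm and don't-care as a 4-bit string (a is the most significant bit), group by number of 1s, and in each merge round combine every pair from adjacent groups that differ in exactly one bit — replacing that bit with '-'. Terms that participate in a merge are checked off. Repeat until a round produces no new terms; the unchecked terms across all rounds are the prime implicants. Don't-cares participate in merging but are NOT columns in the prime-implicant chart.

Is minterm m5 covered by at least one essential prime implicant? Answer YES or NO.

NO

size-2^0 implicants → 0000(✓)  0001(✓)  0101(✓)  0110(✓)  0111(✓)  1000(✓)  1001(✓)  1010(✓)  1011(✓)  1111(✓)
size-2^1 implicants → -000(✓)  -001(✓)  -111  0-01  000-(✓)  01-1  011-  1-11  10-0(✓)  10-1(✓)  100-(✓)  101-(✓)
size-2^2 implicants → -00-  10--
Unchecked terms (primes): -00-, -111, 0-01, 01-1, 011-, 1-11, 10--
Minterm coverage:
  m0 ⊆ -00- [E]
  m1 ⊆ -00-,0-01
  m5 ⊆ 0-01,01-1
  m6 ⊆ 011- [E]
  m7 ⊆ -111,01-1,011-
  m8 ⊆ -00-,10--
  m9 ⊆ -00-,10--
  m10 ⊆ 10-- [E]
  m15 ⊆ -111,1-11
E = {-00-, 011-, 10--}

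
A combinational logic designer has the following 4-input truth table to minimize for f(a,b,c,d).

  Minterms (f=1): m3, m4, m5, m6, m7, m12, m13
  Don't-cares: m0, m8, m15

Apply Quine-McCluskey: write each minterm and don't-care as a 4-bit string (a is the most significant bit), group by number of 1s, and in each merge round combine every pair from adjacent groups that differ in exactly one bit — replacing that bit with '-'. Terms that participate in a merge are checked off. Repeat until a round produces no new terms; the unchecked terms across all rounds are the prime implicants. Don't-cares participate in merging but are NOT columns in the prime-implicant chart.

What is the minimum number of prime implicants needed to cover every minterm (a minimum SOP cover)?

3

size-2^0 implicants → 0000(✓)  0011(✓)  0100(✓)  0101(✓)  0110(✓)  0111(✓)  1000(✓)  1100(✓)  1101(✓)  1111(✓)
size-2^1 implicants → -000(✓)  -100(✓)  -101(✓)  -111(✓)  0-00(✓)  0-11  01-0(✓)  01-1(✓)  010-(✓)  011-(✓)  1-00(✓)  11-1(✓)  110-(✓)
size-2^2 implicants → --00  -1-1  -10-  01--
Unchecked terms (primes): --00, -1-1, -10-, 0-11, 01--
Minterm coverage:
  m3 ⊆ 0-11 [E]
  m4 ⊆ --00,-10-,01--
  m5 ⊆ -1-1,-10-,01--
  m6 ⊆ 01-- [E]
  m7 ⊆ -1-1,0-11,01--
  m12 ⊆ --00,-10-
  m13 ⊆ -1-1,-10-
E = {0-11, 01--}
Petrick residual → -10-
Cover = bc' + a'cd + a'b  |cover|=3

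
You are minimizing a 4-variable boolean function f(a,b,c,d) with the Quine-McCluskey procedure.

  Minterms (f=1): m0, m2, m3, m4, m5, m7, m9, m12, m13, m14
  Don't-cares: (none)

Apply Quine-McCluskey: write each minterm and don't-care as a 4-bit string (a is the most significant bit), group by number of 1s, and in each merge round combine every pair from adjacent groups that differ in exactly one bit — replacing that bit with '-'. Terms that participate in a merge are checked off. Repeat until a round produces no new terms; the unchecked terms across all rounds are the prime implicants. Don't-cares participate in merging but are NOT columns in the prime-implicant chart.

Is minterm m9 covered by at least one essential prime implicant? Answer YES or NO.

YES

size-2^0 implicants → 0000(✓)  0010(✓)  0011(✓)  0100(✓)  0101(✓)  0111(✓)  1001(✓)  1100(✓)  1101(✓)  1110(✓)
size-2^1 implicants → -100(✓)  -101(✓)  0-00  0-11  00-0  001-  01-1  010-(✓)  1-01  11-0  110-(✓)
size-2^2 implicants → -10-
Unchecked terms (primes): -10-, 0-00, 0-11, 00-0, 001-, 01-1, 1-01, 11-0
Minterm coverage:
  m0 ⊆ 0-00,00-0
  m2 ⊆ 00-0,001-
  m3 ⊆ 0-11,001-
  m4 ⊆ -10-,0-00
  m5 ⊆ -10-,01-1
  m7 ⊆ 0-11,01-1
  m9 ⊆ 1-01 [E]
  m12 ⊆ -10-,11-0
  m13 ⊆ -10-,1-01
  m14 ⊆ 11-0 [E]
E = {1-01, 11-0}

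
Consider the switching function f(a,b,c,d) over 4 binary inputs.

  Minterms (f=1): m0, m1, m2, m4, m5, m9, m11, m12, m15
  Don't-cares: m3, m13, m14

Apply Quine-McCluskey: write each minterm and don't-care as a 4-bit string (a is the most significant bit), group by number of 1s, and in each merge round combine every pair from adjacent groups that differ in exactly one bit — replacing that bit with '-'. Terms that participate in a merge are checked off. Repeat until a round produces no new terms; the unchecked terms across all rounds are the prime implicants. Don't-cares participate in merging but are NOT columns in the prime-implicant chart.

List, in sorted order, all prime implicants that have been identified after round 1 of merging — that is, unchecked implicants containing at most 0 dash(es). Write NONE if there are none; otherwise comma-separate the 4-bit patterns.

size-2^0 implicants → 0000(✓)  0001(✓)  0010(✓)  0011(✓)  0100(✓)  0101(✓)  1001(✓)  1011(✓)  1100(✓)  1101(✓)  1110(✓)  1111(✓)
size-2^1 implicants → -001(✓)  -011(✓)  -100(✓)  -101(✓)  0-00(✓)  0-01(✓)  00-0(✓)  00-1(✓)  000-(✓)  001-(✓)  010-(✓)  1-01(✓)  1-11(✓)  10-1(✓)  11-0(✓)  11-1(✓)  110-(✓)  111-(✓)
size-2^2 implicants → --01  -0-1  -10-  0-0-  00--  1--1  11--
Unchecked terms (primes): --01, -0-1, -10-, 0-0-, 00--, 1--1, 11--

NONE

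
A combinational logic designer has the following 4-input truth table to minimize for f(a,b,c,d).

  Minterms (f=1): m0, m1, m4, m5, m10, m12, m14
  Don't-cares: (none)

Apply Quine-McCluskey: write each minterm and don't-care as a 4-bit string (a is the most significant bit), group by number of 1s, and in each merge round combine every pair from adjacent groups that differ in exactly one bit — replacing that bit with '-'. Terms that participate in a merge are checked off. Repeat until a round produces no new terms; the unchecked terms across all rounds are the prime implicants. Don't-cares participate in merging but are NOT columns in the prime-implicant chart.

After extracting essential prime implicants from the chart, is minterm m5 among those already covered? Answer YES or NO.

[col 0] 0000*, 0001*, 0100*, 0101*, 1010*, 1100*, 1110*
[col 1] -100, 0-00*, 0-01*, 000-*, 010-*, 1-10, 11-0
[col 2] 0-0-
Prime implicants: -100, 0-0-, 1-10, 11-0
PI chart (minterm → PIs covering it):
  0 | 0-0-  (sole → essential)
  1 | 0-0-  (sole → essential)
  4 | -100,0-0-
  5 | 0-0-  (sole → essential)
  10 | 1-10  (sole → essential)
  12 | -100,11-0
  14 | 1-10,11-0
Essential prime implicants: 0-0-, 1-10

YES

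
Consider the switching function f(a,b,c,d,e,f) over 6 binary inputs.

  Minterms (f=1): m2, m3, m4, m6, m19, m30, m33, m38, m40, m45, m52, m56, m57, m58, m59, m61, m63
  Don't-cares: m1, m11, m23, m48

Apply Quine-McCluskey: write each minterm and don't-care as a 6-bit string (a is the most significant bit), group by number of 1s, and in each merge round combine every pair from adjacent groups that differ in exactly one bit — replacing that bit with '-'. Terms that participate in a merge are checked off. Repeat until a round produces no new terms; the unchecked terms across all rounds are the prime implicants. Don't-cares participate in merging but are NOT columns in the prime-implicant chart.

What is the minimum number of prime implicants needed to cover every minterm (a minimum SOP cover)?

11

size-2^0 implicants → 000001(✓)  000010(✓)  000011(✓)  000100(✓)  000110(✓)  001011(✓)  010011(✓)  010111(✓)  011110  100001(✓)  100110(✓)  101000(✓)  101101(✓)  110000(✓)  110100(✓)  111000(✓)  111001(✓)  111010(✓)  111011(✓)  111101(✓)  111111(✓)
size-2^1 implicants → -00001  -00110  0-0011  00-011  000-10  0000-1  00001-  0001-0  010-11  1-1000  1-1101  11-000  110-00  111-01(✓)  111-11(✓)  1110-0(✓)  1110-1(✓)  11100-(✓)  11101-(✓)  1111-1(✓)
size-2^2 implicants → 111--1  1110--
Unchecked terms (primes): -00001, -00110, 0-0011, 00-011, 000-10, 0000-1, 00001-, 0001-0, 010-11, 011110, 1-1000, 1-1101, 11-000, 110-00, 111--1, 1110--
Minterm coverage:
  m2 ⊆ 000-10,00001-
  m3 ⊆ 0-0011,00-011,0000-1,00001-
  m4 ⊆ 0001-0 [E]
  m6 ⊆ -00110,000-10,0001-0
  m19 ⊆ 0-0011,010-11
  m30 ⊆ 011110 [E]
  m33 ⊆ -00001 [E]
  m38 ⊆ -00110 [E]
  m40 ⊆ 1-1000 [E]
  m45 ⊆ 1-1101 [E]
  m52 ⊆ 110-00 [E]
  m56 ⊆ 1-1000,11-000,1110--
  m57 ⊆ 111--1,1110--
  m58 ⊆ 1110-- [E]
  m59 ⊆ 111--1,1110--
  m61 ⊆ 1-1101,111--1
  m63 ⊆ 111--1 [E]
E = {-00001, -00110, 0001-0, 011110, 1-1000, 1-1101, 110-00, 111--1, 1110--}
Petrick residual → 0-0011, 000-10
Cover = b'c'd'e'f + b'c'def' + a'c'd'ef + a'b'c'ef' + a'b'c'df' + a'bcdef' + acd'e'f' + acde'f + abc'e'f' + abcf + abcd'  |cover|=11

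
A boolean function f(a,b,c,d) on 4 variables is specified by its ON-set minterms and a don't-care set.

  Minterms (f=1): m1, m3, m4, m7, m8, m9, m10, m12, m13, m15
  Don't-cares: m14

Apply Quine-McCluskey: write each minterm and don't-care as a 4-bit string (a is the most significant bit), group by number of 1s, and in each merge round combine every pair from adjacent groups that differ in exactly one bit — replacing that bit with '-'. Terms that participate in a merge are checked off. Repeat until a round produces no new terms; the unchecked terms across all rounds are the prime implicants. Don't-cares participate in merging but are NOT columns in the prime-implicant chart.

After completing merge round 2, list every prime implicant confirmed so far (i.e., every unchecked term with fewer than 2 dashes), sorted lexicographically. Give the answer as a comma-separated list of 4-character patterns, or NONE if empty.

-001, -100, -111, 0-11, 00-1

size-2^0 implicants → 0001(✓)  0011(✓)  0100(✓)  0111(✓)  1000(✓)  1001(✓)  1010(✓)  1100(✓)  1101(✓)  1110(✓)  1111(✓)
size-2^1 implicants → -001  -100  -111  0-11  00-1  1-00(✓)  1-01(✓)  1-10(✓)  10-0(✓)  100-(✓)  11-0(✓)  11-1(✓)  110-(✓)  111-(✓)
size-2^2 implicants → 1--0  1-0-  11--
Unchecked terms (primes): -001, -100, -111, 0-11, 00-1, 1--0, 1-0-, 11--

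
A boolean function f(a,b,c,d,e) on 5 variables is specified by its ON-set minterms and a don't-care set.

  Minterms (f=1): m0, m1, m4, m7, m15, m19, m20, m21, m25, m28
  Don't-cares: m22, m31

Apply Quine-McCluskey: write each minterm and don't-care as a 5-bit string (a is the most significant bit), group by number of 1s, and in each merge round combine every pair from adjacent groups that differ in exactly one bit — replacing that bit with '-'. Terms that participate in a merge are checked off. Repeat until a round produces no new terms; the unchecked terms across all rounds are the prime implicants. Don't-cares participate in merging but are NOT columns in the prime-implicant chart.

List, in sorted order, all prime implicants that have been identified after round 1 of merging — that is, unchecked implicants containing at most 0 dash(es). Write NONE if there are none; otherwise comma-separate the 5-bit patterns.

[col 0] 00000*, 00001*, 00100*, 00111*, 01111*, 10011, 10100*, 10101*, 10110*, 11001, 11100*, 11111*
[col 1] -0100, -1111, 0-111, 00-00, 0000-, 1-100, 101-0, 1010-
Prime implicants: -0100, -1111, 0-111, 00-00, 0000-, 1-100, 10011, 101-0, 1010-, 11001

10011, 11001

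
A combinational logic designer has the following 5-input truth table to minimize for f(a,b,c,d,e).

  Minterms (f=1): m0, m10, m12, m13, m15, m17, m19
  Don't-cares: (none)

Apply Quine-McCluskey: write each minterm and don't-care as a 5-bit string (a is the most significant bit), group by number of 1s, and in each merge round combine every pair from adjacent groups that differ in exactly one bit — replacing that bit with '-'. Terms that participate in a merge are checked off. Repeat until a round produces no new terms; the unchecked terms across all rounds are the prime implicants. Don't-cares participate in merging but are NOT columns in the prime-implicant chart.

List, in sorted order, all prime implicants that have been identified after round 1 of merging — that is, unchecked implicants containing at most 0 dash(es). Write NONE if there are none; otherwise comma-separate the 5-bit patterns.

[col 0] 00000, 01010, 01100*, 01101*, 01111*, 10001*, 10011*
[col 1] 011-1, 0110-, 100-1
Prime implicants: 00000, 01010, 011-1, 0110-, 100-1

00000, 01010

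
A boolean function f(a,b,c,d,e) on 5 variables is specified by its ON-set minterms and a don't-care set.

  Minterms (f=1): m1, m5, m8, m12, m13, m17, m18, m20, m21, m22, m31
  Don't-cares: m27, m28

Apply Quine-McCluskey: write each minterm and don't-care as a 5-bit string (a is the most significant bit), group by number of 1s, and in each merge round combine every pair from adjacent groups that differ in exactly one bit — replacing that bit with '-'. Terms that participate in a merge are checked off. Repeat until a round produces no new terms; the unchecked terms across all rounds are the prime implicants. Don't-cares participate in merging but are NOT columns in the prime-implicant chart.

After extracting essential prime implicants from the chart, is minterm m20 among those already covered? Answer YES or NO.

NO

Round 0: 00001✓ 00101✓ 01000✓ 01100✓ 01101✓ 10001✓ 10010✓ 10100✓ 10101✓ 10110✓ 11011✓ 11100✓ 11111✓
Round 1: -0001✓ -0101✓ -1100 0-101 00-01✓ 01-00 0110- 1-100 10-01✓ 10-10 101-0 1010- 11-11
Round 2: -0-01
PIs = {-0-01, -1100, 0-101, 01-00, 0110-, 1-100, 10-10, 101-0, 1010-, 11-11}
Coverage chart:
  m1: -0-01 ←essential
  m5: -0-01,0-101
  m8: 01-00 ←essential
  m12: -1100,01-00,0110-
  m13: 0-101,0110-
  m17: -0-01 ←essential
  m18: 10-10 ←essential
  m20: 1-100,101-0,1010-
  m21: -0-01,1010-
  m22: 10-10,101-0
  m31: 11-11 ←essential
Essential: -0-01, 01-00, 10-10, 11-11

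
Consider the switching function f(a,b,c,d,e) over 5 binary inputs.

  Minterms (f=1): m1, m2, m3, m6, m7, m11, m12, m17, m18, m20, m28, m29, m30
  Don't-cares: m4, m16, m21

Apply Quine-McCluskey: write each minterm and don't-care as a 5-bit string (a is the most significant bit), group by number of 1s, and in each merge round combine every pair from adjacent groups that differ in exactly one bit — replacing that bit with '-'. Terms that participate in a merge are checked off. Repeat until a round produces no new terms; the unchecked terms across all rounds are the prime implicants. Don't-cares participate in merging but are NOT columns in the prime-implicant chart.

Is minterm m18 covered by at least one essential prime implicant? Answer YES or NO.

Round 0: 00001✓ 00010✓ 00011✓ 00100✓ 00110✓ 00111✓ 01011✓ 01100✓ 10000✓ 10001✓ 10010✓ 10100✓ 10101✓ 11100✓ 11101✓ 11110✓
Round 1: -0001 -0010 -0100✓ -1100✓ 0-011 0-100✓ 00-10✓ 00-11✓ 000-1 0001-✓ 001-0 0011-✓ 1-100✓ 1-101✓ 10-00✓ 10-01✓ 100-0 1000-✓ 1010-✓ 111-0 1110-✓
Round 2: --100 00-1- 1-10- 10-0-
PIs = {--100, -0001, -0010, 0-011, 00-1-, 000-1, 001-0, 1-10-, 10-0-, 100-0, 111-0}
Coverage chart:
  m1: -0001,000-1
  m2: -0010,00-1-
  m3: 0-011,00-1-,000-1
  m6: 00-1-,001-0
  m7: 00-1- ←essential
  m11: 0-011 ←essential
  m12: --100 ←essential
  m17: -0001,10-0-
  m18: -0010,100-0
  m20: --100,1-10-,10-0-
  m28: --100,1-10-,111-0
  m29: 1-10- ←essential
  m30: 111-0 ←essential
Essential: --100, 0-011, 00-1-, 1-10-, 111-0

NO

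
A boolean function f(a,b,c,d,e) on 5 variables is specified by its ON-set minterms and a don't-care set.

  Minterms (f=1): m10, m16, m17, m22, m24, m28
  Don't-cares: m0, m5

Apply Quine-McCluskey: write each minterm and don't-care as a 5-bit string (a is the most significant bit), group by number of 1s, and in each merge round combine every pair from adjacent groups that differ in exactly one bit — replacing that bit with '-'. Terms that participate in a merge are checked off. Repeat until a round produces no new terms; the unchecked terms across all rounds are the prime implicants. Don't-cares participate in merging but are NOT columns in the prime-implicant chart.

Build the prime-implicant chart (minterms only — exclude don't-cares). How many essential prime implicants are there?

4

[col 0] 00000*, 00101, 01010, 10000*, 10001*, 10110, 11000*, 11100*
[col 1] -0000, 1-000, 1000-, 11-00
Prime implicants: -0000, 00101, 01010, 1-000, 1000-, 10110, 11-00
PI chart (minterm → PIs covering it):
  10 | 01010  (sole → essential)
  16 | -0000,1-000,1000-
  17 | 1000-  (sole → essential)
  22 | 10110  (sole → essential)
  24 | 1-000,11-00
  28 | 11-00  (sole → essential)
Essential prime implicants: 01010, 1000-, 10110, 11-00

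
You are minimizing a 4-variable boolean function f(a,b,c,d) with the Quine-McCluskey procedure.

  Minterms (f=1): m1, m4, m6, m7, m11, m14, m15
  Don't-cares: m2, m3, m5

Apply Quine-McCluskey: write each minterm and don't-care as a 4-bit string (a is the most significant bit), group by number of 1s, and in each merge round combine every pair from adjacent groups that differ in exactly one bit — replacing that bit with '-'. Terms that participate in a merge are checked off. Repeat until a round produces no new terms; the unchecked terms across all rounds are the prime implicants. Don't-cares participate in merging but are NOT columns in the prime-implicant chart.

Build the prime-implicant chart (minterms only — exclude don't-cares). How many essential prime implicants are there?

[col 0] 0001*, 0010*, 0011*, 0100*, 0101*, 0110*, 0111*, 1011*, 1110*, 1111*
[col 1] -011*, -110*, -111*, 0-01*, 0-10*, 0-11*, 00-1*, 001-*, 01-0*, 01-1*, 010-*, 011-*, 1-11*, 111-*
[col 2] --11, -11-, 0--1, 0-1-, 01--
Prime implicants: --11, -11-, 0--1, 0-1-, 01--
PI chart (minterm → PIs covering it):
  1 | 0--1  (sole → essential)
  4 | 01--  (sole → essential)
  6 | -11-,0-1-,01--
  7 | --11,-11-,0--1,0-1-,01--
  11 | --11  (sole → essential)
  14 | -11-  (sole → essential)
  15 | --11,-11-
Essential prime implicants: --11, -11-, 0--1, 01--

4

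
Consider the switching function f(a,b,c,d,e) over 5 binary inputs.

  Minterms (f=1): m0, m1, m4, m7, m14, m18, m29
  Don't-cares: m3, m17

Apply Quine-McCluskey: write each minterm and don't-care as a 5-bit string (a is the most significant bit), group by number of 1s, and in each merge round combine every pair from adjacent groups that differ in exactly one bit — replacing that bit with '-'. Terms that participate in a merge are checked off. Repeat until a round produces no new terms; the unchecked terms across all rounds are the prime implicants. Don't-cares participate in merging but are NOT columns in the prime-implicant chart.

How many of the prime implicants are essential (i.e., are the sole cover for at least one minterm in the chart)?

[col 0] 00000*, 00001*, 00011*, 00100*, 00111*, 01110, 10001*, 10010, 11101
[col 1] -0001, 00-00, 00-11, 000-1, 0000-
Prime implicants: -0001, 00-00, 00-11, 000-1, 0000-, 01110, 10010, 11101
PI chart (minterm → PIs covering it):
  0 | 00-00,0000-
  1 | -0001,000-1,0000-
  4 | 00-00  (sole → essential)
  7 | 00-11  (sole → essential)
  14 | 01110  (sole → essential)
  18 | 10010  (sole → essential)
  29 | 11101  (sole → essential)
Essential prime implicants: 00-00, 00-11, 01110, 10010, 11101

5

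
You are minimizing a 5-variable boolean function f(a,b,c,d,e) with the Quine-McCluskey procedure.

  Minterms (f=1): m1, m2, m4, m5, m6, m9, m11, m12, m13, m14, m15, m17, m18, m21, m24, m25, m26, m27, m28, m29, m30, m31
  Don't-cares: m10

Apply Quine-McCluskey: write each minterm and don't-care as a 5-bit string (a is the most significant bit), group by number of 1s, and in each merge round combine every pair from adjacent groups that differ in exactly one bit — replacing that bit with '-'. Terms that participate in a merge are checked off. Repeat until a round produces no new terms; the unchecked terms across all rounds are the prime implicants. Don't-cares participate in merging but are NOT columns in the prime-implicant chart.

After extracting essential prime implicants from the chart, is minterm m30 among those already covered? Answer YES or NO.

YES

Round 0: 00001✓ 00010✓ 00100✓ 00101✓ 00110✓ 01001✓ 01010✓ 01011✓ 01100✓ 01101✓ 01110✓ 01111✓ 10001✓ 10010✓ 10101✓ 11000✓ 11001✓ 11010✓ 11011✓ 11100✓ 11101✓ 11110✓ 11111✓
Round 1: -0001✓ -0010✓ -0101✓ -1001✓ -1010✓ -1011✓ -1100✓ -1101✓ -1110✓ -1111✓ 0-001✓ 0-010✓ 0-100✓ 0-101✓ 0-110✓ 00-01✓ 00-10✓ 001-0✓ 0010-✓ 01-01✓ 01-10✓ 01-11✓ 010-1✓ 0101-✓ 011-0✓ 011-1✓ 0110-✓ 0111-✓ 1-001✓ 1-010✓ 1-101✓ 10-01✓ 11-00✓ 11-01✓ 11-10✓ 11-11✓ 110-0✓ 110-1✓ 1100-✓ 1101-✓ 111-0✓ 111-1✓ 1110-✓ 1111-✓
Round 2: --001✓ --010 --101✓ -0-01✓ -1-01✓ -1-10✓ -1-11✓ -10-1✓ -101-✓ -11-0✓ -11-1✓ -110-✓ -111-✓ 0--01✓ 0--10 0-1-0 0-10- 01--1✓ 01-1-✓ 011--✓ 1--01✓ 11--0✓ 11--1✓ 11-0-✓ 11-1-✓ 110--✓ 111--✓
Round 3: ---01 -1--1 -1-1- -11-- 11---
PIs = {---01, --010, -1--1, -1-1-, -11--, 0--10, 0-1-0, 0-10-, 11---}
Coverage chart:
  m1: ---01 ←essential
  m2: --010,0--10
  m4: 0-1-0,0-10-
  m5: ---01,0-10-
  m6: 0--10,0-1-0
  m9: ---01,-1--1
  m11: -1--1,-1-1-
  m12: -11--,0-1-0,0-10-
  m13: ---01,-1--1,-11--,0-10-
  m14: -1-1-,-11--,0--10,0-1-0
  m15: -1--1,-1-1-,-11--
  m17: ---01 ←essential
  m18: --010 ←essential
  m21: ---01 ←essential
  m24: 11--- ←essential
  m25: ---01,-1--1,11---
  m26: --010,-1-1-,11---
  m27: -1--1,-1-1-,11---
  m28: -11--,11---
  m29: ---01,-1--1,-11--,11---
  m30: -1-1-,-11--,11---
  m31: -1--1,-1-1-,-11--,11---
Essential: ---01, --010, 11---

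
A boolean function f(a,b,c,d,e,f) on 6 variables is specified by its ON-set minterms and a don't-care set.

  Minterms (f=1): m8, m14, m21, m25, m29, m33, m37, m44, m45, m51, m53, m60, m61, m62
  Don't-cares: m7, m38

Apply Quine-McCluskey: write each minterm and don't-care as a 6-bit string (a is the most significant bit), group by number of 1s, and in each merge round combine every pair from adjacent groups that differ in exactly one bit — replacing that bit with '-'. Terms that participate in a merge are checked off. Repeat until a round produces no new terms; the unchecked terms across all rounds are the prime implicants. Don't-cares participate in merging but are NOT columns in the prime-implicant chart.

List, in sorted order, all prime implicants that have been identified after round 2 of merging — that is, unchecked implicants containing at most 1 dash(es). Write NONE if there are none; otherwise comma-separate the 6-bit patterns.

000111, 001000, 001110, 011-01, 100-01, 100110, 110011, 1111-0

[col 0] 000111, 001000, 001110, 010101*, 011001*, 011101*, 100001*, 100101*, 100110, 101100*, 101101*, 110011, 110101*, 111100*, 111101*, 111110*
[col 1] -10101*, -11101*, 01-101*, 011-01, 1-0101*, 1-1100*, 1-1101*, 10-101*, 100-01, 10110-*, 11-101*, 1111-0, 11110-*
[col 2] -1-101, 1--101, 1-110-
Prime implicants: -1-101, 000111, 001000, 001110, 011-01, 1--101, 1-110-, 100-01, 100110, 110011, 1111-0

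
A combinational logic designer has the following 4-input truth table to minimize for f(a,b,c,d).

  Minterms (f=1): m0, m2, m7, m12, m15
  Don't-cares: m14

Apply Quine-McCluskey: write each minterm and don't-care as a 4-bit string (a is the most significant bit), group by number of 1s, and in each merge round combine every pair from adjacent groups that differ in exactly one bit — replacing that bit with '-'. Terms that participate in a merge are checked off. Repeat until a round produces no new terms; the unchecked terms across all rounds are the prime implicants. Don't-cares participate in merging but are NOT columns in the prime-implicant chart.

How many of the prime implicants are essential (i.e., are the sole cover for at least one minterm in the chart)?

size-2^0 implicants → 0000(✓)  0010(✓)  0111(✓)  1100(✓)  1110(✓)  1111(✓)
size-2^1 implicants → -111  00-0  11-0  111-
Unchecked terms (primes): -111, 00-0, 11-0, 111-
Minterm coverage:
  m0 ⊆ 00-0 [E]
  m2 ⊆ 00-0 [E]
  m7 ⊆ -111 [E]
  m12 ⊆ 11-0 [E]
  m15 ⊆ -111,111-
E = {-111, 00-0, 11-0}

3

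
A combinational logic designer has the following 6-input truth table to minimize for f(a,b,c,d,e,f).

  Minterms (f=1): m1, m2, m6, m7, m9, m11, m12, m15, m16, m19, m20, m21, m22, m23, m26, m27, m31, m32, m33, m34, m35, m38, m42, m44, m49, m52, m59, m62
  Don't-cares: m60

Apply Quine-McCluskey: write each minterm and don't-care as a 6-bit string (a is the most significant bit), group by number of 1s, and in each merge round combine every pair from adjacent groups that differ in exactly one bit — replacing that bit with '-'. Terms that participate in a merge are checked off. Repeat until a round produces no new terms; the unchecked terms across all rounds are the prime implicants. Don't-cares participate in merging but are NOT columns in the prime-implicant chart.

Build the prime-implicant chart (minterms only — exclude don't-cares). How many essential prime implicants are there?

[col 0] 000001*, 000010*, 000110*, 000111*, 001001*, 001011*, 001100*, 001111*, 010000*, 010011*, 010100*, 010101*, 010110*, 010111*, 011010*, 011011*, 011111*, 100000*, 100001*, 100010*, 100011*, 100110*, 101010*, 101100*, 110001*, 110100*, 111011*, 111100*, 111110*
[col 1] -00001, -00010*, -00110*, -01100, -10100, -11011, 0-0110*, 0-0111*, 0-1011*, 0-1111*, 00-001, 00-111*, 000-10*, 00011-*, 001-11*, 0010-1, 01-011*, 01-111*, 010-00, 010-11*, 0101-0*, 0101-1*, 01010-*, 01011-*, 011-11*, 01101-, 1-0001, 1-1100, 10-010, 100-10*, 1000-0*, 1000-1*, 10000-*, 10001-*, 11-100, 1111-0
[col 2] -00-10, 0--111, 0-011-, 0-1-11, 01--11, 0101--, 1000--
Prime implicants: -00-10, -00001, -01100, -10100, -11011, 0--111, 0-011-, 0-1-11, 00-001, 0010-1, 01--11, 010-00, 0101--, 01101-, 1-0001, 1-1100, 10-010, 1000--, 11-100, 1111-0
PI chart (minterm → PIs covering it):
  1 | -00001,00-001
  2 | -00-10  (sole → essential)
  6 | -00-10,0-011-
  7 | 0--111,0-011-
  9 | 00-001,0010-1
  11 | 0-1-11,0010-1
  12 | -01100  (sole → essential)
  15 | 0--111,0-1-11
  16 | 010-00  (sole → essential)
  19 | 01--11  (sole → essential)
  20 | -10100,010-00,0101--
  21 | 0101--  (sole → essential)
  22 | 0-011-,0101--
  23 | 0--111,0-011-,01--11,0101--
  26 | 01101-  (sole → essential)
  27 | -11011,0-1-11,01--11,01101-
  31 | 0--111,0-1-11,01--11
  32 | 1000--  (sole → essential)
  33 | -00001,1-0001,1000--
  34 | -00-10,10-010,1000--
  35 | 1000--  (sole → essential)
  38 | -00-10  (sole → essential)
  42 | 10-010  (sole → essential)
  44 | -01100,1-1100
  49 | 1-0001  (sole → essential)
  52 | -10100,11-100
  59 | -11011  (sole → essential)
  62 | 1111-0  (sole → essential)
Essential prime implicants: -00-10, -01100, -11011, 01--11, 010-00, 0101--, 01101-, 1-0001, 10-010, 1000--, 1111-0

11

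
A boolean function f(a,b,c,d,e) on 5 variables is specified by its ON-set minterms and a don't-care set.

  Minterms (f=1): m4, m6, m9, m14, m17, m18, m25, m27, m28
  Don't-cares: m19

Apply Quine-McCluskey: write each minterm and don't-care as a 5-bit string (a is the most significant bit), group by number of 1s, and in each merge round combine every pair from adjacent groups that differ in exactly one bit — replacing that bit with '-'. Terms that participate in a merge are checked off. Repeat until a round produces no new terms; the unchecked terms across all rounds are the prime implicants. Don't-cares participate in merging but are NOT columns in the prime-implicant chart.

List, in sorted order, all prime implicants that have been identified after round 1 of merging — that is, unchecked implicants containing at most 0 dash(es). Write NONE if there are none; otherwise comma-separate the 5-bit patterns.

Round 0: 00100✓ 00110✓ 01001✓ 01110✓ 10001✓ 10010✓ 10011✓ 11001✓ 11011✓ 11100
Round 1: -1001 0-110 001-0 1-001✓ 1-011✓ 100-1✓ 1001- 110-1✓
Round 2: 1-0-1
PIs = {-1001, 0-110, 001-0, 1-0-1, 1001-, 11100}

11100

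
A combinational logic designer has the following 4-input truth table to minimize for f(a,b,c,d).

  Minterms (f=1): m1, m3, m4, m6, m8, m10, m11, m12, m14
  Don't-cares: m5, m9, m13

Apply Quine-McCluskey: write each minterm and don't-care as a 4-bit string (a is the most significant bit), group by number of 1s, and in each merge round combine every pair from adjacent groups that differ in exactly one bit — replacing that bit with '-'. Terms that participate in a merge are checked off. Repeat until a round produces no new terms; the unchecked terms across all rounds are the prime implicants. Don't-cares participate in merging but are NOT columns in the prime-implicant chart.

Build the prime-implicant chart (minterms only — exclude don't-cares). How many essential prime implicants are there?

2

[col 0] 0001*, 0011*, 0100*, 0101*, 0110*, 1000*, 1001*, 1010*, 1011*, 1100*, 1101*, 1110*
[col 1] -001*, -011*, -100*, -101*, -110*, 0-01*, 00-1*, 01-0*, 010-*, 1-00*, 1-01*, 1-10*, 10-0*, 10-1*, 100-*, 101-*, 11-0*, 110-*
[col 2] --01, -0-1, -1-0, -10-, 1--0, 1-0-, 10--
Prime implicants: --01, -0-1, -1-0, -10-, 1--0, 1-0-, 10--
PI chart (minterm → PIs covering it):
  1 | --01,-0-1
  3 | -0-1  (sole → essential)
  4 | -1-0,-10-
  6 | -1-0  (sole → essential)
  8 | 1--0,1-0-,10--
  10 | 1--0,10--
  11 | -0-1,10--
  12 | -1-0,-10-,1--0,1-0-
  14 | -1-0,1--0
Essential prime implicants: -0-1, -1-0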